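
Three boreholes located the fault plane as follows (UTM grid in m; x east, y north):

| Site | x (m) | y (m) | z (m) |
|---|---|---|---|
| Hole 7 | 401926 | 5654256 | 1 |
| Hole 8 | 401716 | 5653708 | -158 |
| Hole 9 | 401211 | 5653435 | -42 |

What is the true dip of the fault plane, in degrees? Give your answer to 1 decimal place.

34.3°

Two edge vectors: Hole 7→Hole 8 = (-210, -548, -159), Hole 7→Hole 9 = (-715, -821, -43).
Normal n = (Hole 7→Hole 8) × (Hole 7→Hole 9) = (-106975, 104655, -219410).
So ∂z/∂x = −n_x/n_z = −0.48756 and ∂z/∂y = −n_y/n_z = 0.47698.
Gradient magnitude |∇z| = √(a² + b²) = √(0.23771 + 0.22751) = 0.68207.
True dip = arctan(0.68207) = 34.3°, dipping toward SE (azimuth ≈ 134°).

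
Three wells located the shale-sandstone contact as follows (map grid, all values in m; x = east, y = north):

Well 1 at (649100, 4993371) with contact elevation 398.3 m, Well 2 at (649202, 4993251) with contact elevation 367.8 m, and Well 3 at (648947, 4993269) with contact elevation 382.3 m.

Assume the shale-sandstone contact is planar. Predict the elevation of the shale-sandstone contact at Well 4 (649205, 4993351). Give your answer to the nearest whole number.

390 m

Let the plane be z = a·x + b·y + c.
Well 2−Well 1: 102a − 120b = −30.5;  Well 3−Well 1: −153a − 102b = −16.
Solving gives a = −0.04140592, b = 0.21897163.
Then c = 398.3 − a·649100 − b·4993371 = −1066131.71.
At (649205, 4993351): z = −26880.9 + 1093402.2 − 1066131.71 = 389.6 m.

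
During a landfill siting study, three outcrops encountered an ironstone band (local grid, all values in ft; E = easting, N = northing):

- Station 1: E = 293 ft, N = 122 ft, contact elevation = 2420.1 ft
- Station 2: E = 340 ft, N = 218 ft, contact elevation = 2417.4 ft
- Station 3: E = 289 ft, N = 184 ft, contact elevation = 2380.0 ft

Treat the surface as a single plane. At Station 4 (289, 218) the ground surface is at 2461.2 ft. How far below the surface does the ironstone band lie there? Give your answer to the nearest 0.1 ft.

100.7 ft

Let the plane be z = a·E + b·N + c.
Station 2−Station 1: 47a + 96b = −2.7;  Station 3−Station 1: −4a + 62b = −40.1.
Solving gives a = 1.11649, b = −0.57474.
Then c = 2420.1 − a·293 − b·122 = 2163.09.
At (289, 218): z_contact = 322.67 − 125.29 + 2163.09 = 2360.46 ft.
Depth below ground = 2461.2 − 2360.46 = 100.7 ft.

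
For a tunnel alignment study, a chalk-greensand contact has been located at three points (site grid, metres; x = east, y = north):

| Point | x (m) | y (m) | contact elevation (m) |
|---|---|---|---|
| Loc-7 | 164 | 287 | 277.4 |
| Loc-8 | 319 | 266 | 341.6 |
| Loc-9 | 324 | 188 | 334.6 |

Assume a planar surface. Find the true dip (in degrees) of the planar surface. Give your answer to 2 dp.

Two edge vectors: Loc-7→Loc-8 = (155, -21, 64.2), Loc-7→Loc-9 = (160, -99, 57.2).
Normal n = (Loc-7→Loc-8) × (Loc-7→Loc-9) = (5154.6, 1406, -11985).
So ∂z/∂x = −n_x/n_z = 0.43009 and ∂z/∂y = −n_y/n_z = 0.11731.
Gradient magnitude |∇z| = √(a² + b²) = √(0.18498 + 0.01376) = 0.44580.
True dip = arctan(0.44580) = 24.03°, dipping toward WSW (azimuth ≈ 255°).

24.03°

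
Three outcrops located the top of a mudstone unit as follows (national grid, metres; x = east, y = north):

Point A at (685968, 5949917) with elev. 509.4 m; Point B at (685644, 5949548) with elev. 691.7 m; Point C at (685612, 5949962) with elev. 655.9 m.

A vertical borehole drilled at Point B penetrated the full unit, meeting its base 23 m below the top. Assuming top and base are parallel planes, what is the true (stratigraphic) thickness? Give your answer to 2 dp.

21.03 m

Let the plane be z = a·x + b·y + c.
Point B−Point A: −324a − 369b = 182.3;  Point C−Point A: −356a + 45b = 146.5.
Solving gives a = −0.42662, b = −0.11945.
|∇z| = √(a²+b²) = 0.44302, so dip δ = arctan(0.44302) = 23.89°.
True thickness = vertical thickness × cos δ = 23 × cos 23.89° = 21.03 m.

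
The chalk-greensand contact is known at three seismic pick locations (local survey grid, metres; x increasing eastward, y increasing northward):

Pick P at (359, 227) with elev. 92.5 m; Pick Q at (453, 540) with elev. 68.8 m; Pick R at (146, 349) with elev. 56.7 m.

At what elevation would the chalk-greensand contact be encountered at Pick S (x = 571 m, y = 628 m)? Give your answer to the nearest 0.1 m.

Let the plane be z = a·x + b·y + c.
Pick Q−Pick P: 94a + 313b = −23.7;  Pick R−Pick P: −213a + 122b = −35.8.
Solving gives a = 0.10640, b = −0.10767.
Then c = 92.5 − a·359 − b·227 = 78.74.
At (571, 628): z = 60.8 − 67.6 + 78.74 = 71.9 m.

71.9 m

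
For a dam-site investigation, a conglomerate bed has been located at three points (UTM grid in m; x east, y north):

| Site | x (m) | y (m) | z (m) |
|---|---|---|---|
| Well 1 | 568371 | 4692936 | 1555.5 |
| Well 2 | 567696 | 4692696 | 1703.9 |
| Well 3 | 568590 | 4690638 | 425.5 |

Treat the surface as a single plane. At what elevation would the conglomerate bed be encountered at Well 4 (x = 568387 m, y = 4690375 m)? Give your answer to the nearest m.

Let the plane be z = a·x + b·y + c.
Well 2−Well 1: −675a − 240b = 148.4;  Well 3−Well 1: 219a − 2298b = −1130.
Solving gives a = −0.38175431, b = 0.45535066.
Then c = 1555.5 − a·568371 − b·4692936 = −1918397.91.
At (568387, 4690375): z = −216984.2 + 2135765.3 − 1918397.91 = 383.2 m.

383 m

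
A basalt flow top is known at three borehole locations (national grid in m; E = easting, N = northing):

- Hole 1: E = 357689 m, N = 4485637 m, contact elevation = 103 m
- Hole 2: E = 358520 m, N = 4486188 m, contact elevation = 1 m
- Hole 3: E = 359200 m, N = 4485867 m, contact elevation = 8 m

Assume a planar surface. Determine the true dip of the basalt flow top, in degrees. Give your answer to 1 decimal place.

Two edge vectors: Hole 1→Hole 2 = (831, 551, -102), Hole 1→Hole 3 = (1511, 230, -95).
Normal n = (Hole 1→Hole 2) × (Hole 1→Hole 3) = (-28885, -75177, -641431).
So ∂z/∂E = −n_x/n_z = −0.04503 and ∂z/∂N = −n_y/n_z = −0.11720.
Gradient magnitude |∇z| = √(a² + b²) = √(0.00203 + 0.01374) = 0.12556.
True dip = arctan(0.12556) = 7.2°, dipping toward NNE (azimuth ≈ 021°).

7.2°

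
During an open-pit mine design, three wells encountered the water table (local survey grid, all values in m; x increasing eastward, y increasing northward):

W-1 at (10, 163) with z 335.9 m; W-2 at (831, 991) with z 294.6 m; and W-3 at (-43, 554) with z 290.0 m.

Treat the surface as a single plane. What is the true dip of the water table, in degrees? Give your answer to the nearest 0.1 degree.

7.1°

Let the plane be z = a·x + b·y + c.
W-2−W-1: 821a + 828b = −41.3;  W-3−W-1: −53a + 391b = −45.9.
Solving gives a = 0.05990, b = −0.10927.
Gradient magnitude |∇z| = √(a² + b²) = √(0.00359 + 0.01194) = 0.12461.
True dip = arctan(0.12461) = 7.1°, dipping toward NNW (azimuth ≈ 331°).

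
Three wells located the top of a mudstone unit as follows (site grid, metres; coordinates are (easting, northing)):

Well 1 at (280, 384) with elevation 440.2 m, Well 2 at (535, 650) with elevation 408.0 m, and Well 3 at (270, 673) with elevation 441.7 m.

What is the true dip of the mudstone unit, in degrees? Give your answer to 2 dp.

7.24°

Let the plane be z = a·E + b·N + c.
Well 2−Well 1: 255a + 266b = −32.2;  Well 3−Well 1: −10a + 289b = 1.5.
Solving gives a = −0.12710, b = 0.00079.
Gradient magnitude |∇z| = √(a² + b²) = √(0.01615 + 0.00000) = 0.12710.
True dip = arctan(0.12710) = 7.24°, dipping toward E (azimuth ≈ 090°).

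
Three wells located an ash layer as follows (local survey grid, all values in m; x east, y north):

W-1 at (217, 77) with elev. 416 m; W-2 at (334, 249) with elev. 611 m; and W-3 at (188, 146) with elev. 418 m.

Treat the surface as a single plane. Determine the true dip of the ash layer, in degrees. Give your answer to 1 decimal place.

Two edge vectors: W-1→W-2 = (117, 172, 195), W-1→W-3 = (-29, 69, 2).
Normal n = (W-1→W-2) × (W-1→W-3) = (-13111, -5889, 13061).
So ∂z/∂x = −n_x/n_z = 1.00383 and ∂z/∂y = −n_y/n_z = 0.45088.
Gradient magnitude |∇z| = √(a² + b²) = √(1.00767 + 0.20330) = 1.10044.
True dip = arctan(1.10044) = 47.7°, dipping toward WSW (azimuth ≈ 246°).

47.7°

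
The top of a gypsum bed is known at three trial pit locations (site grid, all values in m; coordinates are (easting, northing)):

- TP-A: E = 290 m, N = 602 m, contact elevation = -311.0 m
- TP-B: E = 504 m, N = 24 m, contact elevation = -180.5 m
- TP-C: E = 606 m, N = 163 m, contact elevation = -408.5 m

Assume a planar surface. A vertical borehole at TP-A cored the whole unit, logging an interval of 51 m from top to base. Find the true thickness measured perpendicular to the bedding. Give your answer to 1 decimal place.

28.8 m

Let the plane be z = a·E + b·N + c.
TP-B−TP-A: 214a − 578b = 130.5;  TP-C−TP-A: 316a − 439b = −97.5.
Solving gives a = −1.28119, b = −0.70013.
|∇z| = √(a²+b²) = 1.46001, so dip δ = arctan(1.46001) = 55.59°.
True thickness = vertical thickness × cos δ = 51 × cos 55.59° = 28.8 m.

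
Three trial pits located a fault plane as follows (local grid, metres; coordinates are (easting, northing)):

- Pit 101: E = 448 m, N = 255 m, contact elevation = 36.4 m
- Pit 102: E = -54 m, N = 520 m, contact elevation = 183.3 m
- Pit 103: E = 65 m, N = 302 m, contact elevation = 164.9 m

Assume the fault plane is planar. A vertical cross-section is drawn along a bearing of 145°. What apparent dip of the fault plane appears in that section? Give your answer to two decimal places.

Two edge vectors: Pit 101→Pit 102 = (-502, 265, 146.9), Pit 101→Pit 103 = (-383, 47, 128.5).
Normal n = (Pit 101→Pit 102) × (Pit 101→Pit 103) = (27148.2, 8244.3, 77901).
So ∂z/∂E = −n_x/n_z = −0.34850 and ∂z/∂N = −n_y/n_z = −0.10583.
Unit vector along 145° is (sin 145°, cos 145°) = (0.5736, -0.8192).
Slope in that direction = a·(0.5736) + b·(-0.8192) = −0.11320.
Apparent dip = arctan|0.11320| = 6.46° (true dip is 20.0°, so apparent ≤ true as expected).

6.46°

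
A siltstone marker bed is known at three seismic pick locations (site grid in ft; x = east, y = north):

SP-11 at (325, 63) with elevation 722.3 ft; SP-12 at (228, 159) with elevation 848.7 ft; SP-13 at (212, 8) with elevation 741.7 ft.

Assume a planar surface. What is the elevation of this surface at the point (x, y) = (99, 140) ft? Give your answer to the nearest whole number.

904 ft

Let the plane be z = a·x + b·y + c.
SP-12−SP-11: −97a + 96b = 126.4;  SP-13−SP-11: −113a − 55b = 19.4.
Solving gives a = −0.54467, b = 0.76632.
Then c = 722.3 − a·325 − b·63 = 851.04.
At (99, 140): z = −53.9 + 107.3 + 851.04 = 904.4 ft.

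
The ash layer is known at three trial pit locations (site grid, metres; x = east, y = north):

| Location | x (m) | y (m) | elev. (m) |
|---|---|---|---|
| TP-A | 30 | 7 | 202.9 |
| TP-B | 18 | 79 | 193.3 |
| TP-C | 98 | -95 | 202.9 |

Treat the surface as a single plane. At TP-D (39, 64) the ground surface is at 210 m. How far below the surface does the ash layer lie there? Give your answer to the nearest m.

20 m

Two edge vectors: TP-A→TP-B = (-12, 72, -9.6), TP-A→TP-C = (68, -102, 0).
Normal n = (TP-A→TP-B) × (TP-A→TP-C) = (-979.2, -652.8, -3672).
So ∂z/∂x = −n_x/n_z = −0.26667 and ∂z/∂y = −n_y/n_z = −0.17778.
Intercept c from TP-A: 202.9 + 8.00 + 1.24 = 212.14.
At (39, 64): z_contact = −10.4 − 11.4 + 212.14 = 190.4 m.
Depth below ground = 210 − 190.4 = 20 m.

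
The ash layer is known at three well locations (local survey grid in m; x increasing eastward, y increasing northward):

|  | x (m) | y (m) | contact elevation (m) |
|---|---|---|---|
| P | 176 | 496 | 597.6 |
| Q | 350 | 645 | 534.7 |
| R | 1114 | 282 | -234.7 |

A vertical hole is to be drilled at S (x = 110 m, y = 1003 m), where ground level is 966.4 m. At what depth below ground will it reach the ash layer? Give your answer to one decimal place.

71.7 m

Let the plane be z = a·x + b·y + c.
Q−P: 174a + 149b = −62.9;  R−P: 938a − 214b = −832.3.
Solving gives a = −0.776694, b = 0.484864.
Then c = 597.6 − a·176 − b·496 = 493.81.
At (110, 1003): z_contact = −85.44 + 486.32 + 493.81 = 894.69 m.
Depth below ground = 966.4 − 894.69 = 71.7 m.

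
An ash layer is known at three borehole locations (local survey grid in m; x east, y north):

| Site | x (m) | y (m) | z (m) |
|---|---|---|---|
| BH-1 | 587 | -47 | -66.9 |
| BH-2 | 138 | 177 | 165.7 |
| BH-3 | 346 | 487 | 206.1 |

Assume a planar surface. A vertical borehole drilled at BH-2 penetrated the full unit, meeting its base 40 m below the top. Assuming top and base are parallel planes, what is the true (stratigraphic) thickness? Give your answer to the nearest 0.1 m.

Two edge vectors: BH-1→BH-2 = (-449, 224, 232.6), BH-1→BH-3 = (-241, 534, 273).
Normal n = (BH-1→BH-2) × (BH-1→BH-3) = (-63056.4, 66520.4, -185782).
So ∂z/∂x = −n_x/n_z = −0.33941 and ∂z/∂y = −n_y/n_z = 0.35806.
|∇z| = √(a²+b²) = 0.49336, so dip δ = arctan(0.49336) = 26.26°.
True thickness = vertical thickness × cos δ = 40 × cos 26.26° = 35.9 m.

35.9 m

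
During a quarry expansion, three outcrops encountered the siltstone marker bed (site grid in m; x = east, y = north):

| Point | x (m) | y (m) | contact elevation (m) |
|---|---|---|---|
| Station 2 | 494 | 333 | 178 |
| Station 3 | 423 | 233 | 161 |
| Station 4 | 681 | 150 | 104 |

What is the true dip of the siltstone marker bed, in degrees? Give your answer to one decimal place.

16.6°

Two edge vectors: Station 2→Station 3 = (-71, -100, -17), Station 2→Station 4 = (187, -183, -74).
Normal n = (Station 2→Station 3) × (Station 2→Station 4) = (4289, -8433, 31693).
So ∂z/∂x = −n_x/n_z = −0.13533 and ∂z/∂y = −n_y/n_z = 0.26608.
Gradient magnitude |∇z| = √(a² + b²) = √(0.01831 + 0.07080) = 0.29852.
True dip = arctan(0.29852) = 16.6°, dipping toward SSE (azimuth ≈ 153°).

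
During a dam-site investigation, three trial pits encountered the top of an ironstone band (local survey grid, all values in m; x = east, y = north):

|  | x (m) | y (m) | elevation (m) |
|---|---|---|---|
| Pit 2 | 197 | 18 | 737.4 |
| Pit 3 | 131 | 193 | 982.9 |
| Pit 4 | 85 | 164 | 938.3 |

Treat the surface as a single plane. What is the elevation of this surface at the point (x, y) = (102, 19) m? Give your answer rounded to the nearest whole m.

732 m

Let the plane be z = a·x + b·y + c.
Pit 3−Pit 2: −66a + 175b = 245.5;  Pit 4−Pit 2: −112a + 146b = 200.9.
Solving gives a = 0.06880, b = 1.42880.
Then c = 737.4 − a·197 − b·18 = 698.13.
At (102, 19): z = 7.0 + 27.1 + 698.13 = 732.3 m.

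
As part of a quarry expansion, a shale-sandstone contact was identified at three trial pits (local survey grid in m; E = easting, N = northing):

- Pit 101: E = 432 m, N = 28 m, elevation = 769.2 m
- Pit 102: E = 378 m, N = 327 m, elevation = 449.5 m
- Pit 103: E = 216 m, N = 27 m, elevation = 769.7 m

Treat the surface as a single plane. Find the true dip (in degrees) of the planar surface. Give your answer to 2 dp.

Let the plane be z = a·E + b·N + c.
Pit 102−Pit 101: −54a + 299b = −319.7;  Pit 103−Pit 101: −216a − 1b = 0.5.
Solving gives a = 0.00263, b = −1.06876.
Gradient magnitude |∇z| = √(a² + b²) = √(0.00001 + 1.14224) = 1.06876.
True dip = arctan(1.06876) = 46.90°, dipping toward N (azimuth ≈ 360°).

46.90°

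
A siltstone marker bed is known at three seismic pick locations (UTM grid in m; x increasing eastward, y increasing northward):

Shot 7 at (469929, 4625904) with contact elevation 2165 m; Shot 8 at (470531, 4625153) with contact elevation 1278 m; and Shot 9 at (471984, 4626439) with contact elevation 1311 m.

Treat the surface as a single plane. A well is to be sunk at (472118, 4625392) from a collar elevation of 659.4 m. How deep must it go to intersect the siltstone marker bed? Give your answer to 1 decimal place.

Two edge vectors: Shot 7→Shot 8 = (602, -751, -887), Shot 7→Shot 9 = (2055, 535, -854).
Normal n = (Shot 7→Shot 8) × (Shot 7→Shot 9) = (1115899, -1308677, 1865375).
So ∂z/∂x = −n_x/n_z = −0.598216980 and ∂z/∂y = −n_y/n_z = 0.701562420.
Intercept c from Shot 7: 2165 + 281119.51 − 3245360.41 = −2962075.90.
At (472118, 4625392): z_contact = −282429.00 + 3245001.21 − 2962075.90 = 496.30 m.
Depth below ground = 659.4 − 496.30 = 163.1 m.

163.1 m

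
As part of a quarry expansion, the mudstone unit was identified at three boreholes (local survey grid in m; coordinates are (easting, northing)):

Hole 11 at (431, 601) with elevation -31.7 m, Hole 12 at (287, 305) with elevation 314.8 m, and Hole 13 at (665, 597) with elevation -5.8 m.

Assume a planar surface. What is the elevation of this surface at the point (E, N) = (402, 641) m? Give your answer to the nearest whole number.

-83 m

Let the plane be z = a·E + b·N + c.
Hole 12−Hole 11: −144a − 296b = 346.5;  Hole 13−Hole 11: 234a − 4b = 25.9.
Solving gives a = 0.08993, b = −1.21436.
Then c = -31.7 − a·431 − b·601 = 659.37.
At (402, 641): z = 36.2 − 778.4 + 659.37 = -82.9 m.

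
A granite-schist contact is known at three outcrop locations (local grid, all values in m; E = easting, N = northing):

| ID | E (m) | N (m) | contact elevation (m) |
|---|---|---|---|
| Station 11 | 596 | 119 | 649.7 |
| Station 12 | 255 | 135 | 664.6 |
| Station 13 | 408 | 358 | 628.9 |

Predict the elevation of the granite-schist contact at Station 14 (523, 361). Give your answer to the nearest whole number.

Let the plane be z = a·E + b·N + c.
Station 12−Station 11: −341a + 16b = 14.9;  Station 13−Station 11: −188a + 239b = −20.8.
Solving gives a = −0.04961, b = −0.12605.
Then c = 649.7 − a·596 − b·119 = 694.27.
At (523, 361): z = −25.9 − 45.5 + 694.27 = 622.8 m.

623 m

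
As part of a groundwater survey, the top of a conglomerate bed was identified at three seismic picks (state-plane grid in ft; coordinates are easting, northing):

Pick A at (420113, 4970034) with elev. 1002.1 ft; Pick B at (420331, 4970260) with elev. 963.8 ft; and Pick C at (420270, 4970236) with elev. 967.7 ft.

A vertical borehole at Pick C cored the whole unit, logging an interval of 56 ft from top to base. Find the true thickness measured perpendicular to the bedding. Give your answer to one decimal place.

Let the plane be z = a·easting + b·northing + c.
Pick B−Pick A: 218a + 226b = −38.3;  Pick C−Pick A: 157a + 202b = −34.4.
Solving gives a = 0.00442, b = −0.17373.
|∇z| = √(a²+b²) = 0.17379, so dip δ = arctan(0.17379) = 9.86°.
True thickness = vertical thickness × cos δ = 56 × cos 9.86° = 55.2 ft.

55.2 ft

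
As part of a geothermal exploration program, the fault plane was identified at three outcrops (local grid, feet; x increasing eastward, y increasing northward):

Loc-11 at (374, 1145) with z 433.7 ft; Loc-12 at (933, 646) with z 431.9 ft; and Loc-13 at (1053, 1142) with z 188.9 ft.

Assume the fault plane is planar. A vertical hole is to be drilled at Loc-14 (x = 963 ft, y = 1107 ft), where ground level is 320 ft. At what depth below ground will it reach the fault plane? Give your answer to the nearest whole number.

Two edge vectors: Loc-11→Loc-12 = (559, -499, -1.8), Loc-11→Loc-13 = (679, -3, -244.8).
Normal n = (Loc-11→Loc-12) × (Loc-11→Loc-13) = (122149.8, 135621, 337144).
So ∂z/∂x = −n_x/n_z = −0.36231 and ∂z/∂y = −n_y/n_z = −0.40226.
Intercept c from Loc-11: 433.7 + 135.50 + 460.59 = 1029.80.
At (963, 1107): z_contact = −348.9 − 445.3 + 1029.80 = 235.6 ft.
Depth below ground = 320 − 235.6 = 84 ft.

84 ft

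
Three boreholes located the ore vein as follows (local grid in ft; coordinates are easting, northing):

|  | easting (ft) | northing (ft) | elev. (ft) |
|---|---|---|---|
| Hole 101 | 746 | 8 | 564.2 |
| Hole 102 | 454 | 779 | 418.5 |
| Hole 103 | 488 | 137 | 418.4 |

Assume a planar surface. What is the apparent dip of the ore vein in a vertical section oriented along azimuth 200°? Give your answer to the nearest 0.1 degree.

12.8°

Two edge vectors: Hole 101→Hole 102 = (-292, 771, -145.7), Hole 101→Hole 103 = (-258, 129, -145.8).
Normal n = (Hole 101→Hole 102) × (Hole 101→Hole 103) = (-93616.5, -4983, 161250).
So ∂z/∂easting = −n_x/n_z = 0.58057 and ∂z/∂northing = −n_y/n_z = 0.03090.
Unit vector along 200° is (sin 200°, cos 200°) = (-0.3420, -0.9397).
Slope in that direction = a·(-0.3420) + b·(-0.9397) = −0.22760.
Apparent dip = arctan|0.22760| = 12.8° (true dip is 30.2°, so apparent ≤ true as expected).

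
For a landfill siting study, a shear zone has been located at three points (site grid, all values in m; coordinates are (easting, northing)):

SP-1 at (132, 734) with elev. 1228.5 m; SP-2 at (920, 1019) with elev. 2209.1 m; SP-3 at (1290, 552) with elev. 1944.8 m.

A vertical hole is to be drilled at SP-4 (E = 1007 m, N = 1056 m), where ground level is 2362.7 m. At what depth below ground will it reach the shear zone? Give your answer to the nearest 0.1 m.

38.7 m

Two edge vectors: SP-1→SP-2 = (788, 285, 980.6), SP-1→SP-3 = (1158, -182, 716.3).
Normal n = (SP-1→SP-2) × (SP-1→SP-3) = (382614.7, 571090.4, -473446).
So ∂z/∂E = −n_x/n_z = 0.808149 and ∂z/∂N = −n_y/n_z = 1.206242.
Intercept c from SP-1: 1228.5 − 106.68 − 885.38 = 236.44.
At (1007, 1056): z_contact = 813.81 + 1273.79 + 236.44 = 2324.04 m.
Depth below ground = 2362.7 − 2324.04 = 38.7 m.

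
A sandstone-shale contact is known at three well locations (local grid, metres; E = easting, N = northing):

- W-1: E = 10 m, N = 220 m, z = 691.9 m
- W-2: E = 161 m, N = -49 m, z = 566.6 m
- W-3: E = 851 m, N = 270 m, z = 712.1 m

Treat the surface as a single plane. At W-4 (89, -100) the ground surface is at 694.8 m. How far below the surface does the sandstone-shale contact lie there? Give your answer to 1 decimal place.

151.6 m

Let the plane be z = a·E + b·N + c.
W-2−W-1: 151a − 269b = −125.3;  W-3−W-1: 841a + 50b = 20.2.
Solving gives a = −0.00356, b = 0.46380.
Then c = 691.9 − a·10 − b·220 = 589.90.
At (89, -100): z_contact = −0.32 − 46.38 + 589.90 = 543.20 m.
Depth below ground = 694.8 − 543.20 = 151.6 m.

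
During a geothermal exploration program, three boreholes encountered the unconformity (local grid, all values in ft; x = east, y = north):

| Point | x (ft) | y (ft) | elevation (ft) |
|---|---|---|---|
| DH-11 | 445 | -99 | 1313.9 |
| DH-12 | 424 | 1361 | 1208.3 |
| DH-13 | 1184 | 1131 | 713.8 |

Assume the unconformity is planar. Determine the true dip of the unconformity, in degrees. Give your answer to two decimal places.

34.23°

Two edge vectors: DH-11→DH-12 = (-21, 1460, -105.6), DH-11→DH-13 = (739, 1230, -600.1).
Normal n = (DH-11→DH-12) × (DH-11→DH-13) = (-746258, -90640.5, -1104770).
So ∂z/∂x = −n_x/n_z = −0.67549 and ∂z/∂y = −n_y/n_z = −0.08204.
Gradient magnitude |∇z| = √(a² + b²) = √(0.45628 + 0.00673) = 0.68045.
True dip = arctan(0.68045) = 34.23°, dipping toward E (azimuth ≈ 083°).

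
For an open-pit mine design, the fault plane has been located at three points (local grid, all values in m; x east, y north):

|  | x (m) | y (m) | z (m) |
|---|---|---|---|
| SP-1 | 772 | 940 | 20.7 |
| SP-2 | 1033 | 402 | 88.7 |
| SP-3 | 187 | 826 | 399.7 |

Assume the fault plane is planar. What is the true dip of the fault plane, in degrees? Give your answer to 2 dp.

34.89°

Let the plane be z = a·x + b·y + c.
SP-2−SP-1: 261a − 538b = 68;  SP-3−SP-1: −585a − 114b = 379.
Solving gives a = −0.56940, b = −0.40263.
Gradient magnitude |∇z| = √(a² + b²) = √(0.32422 + 0.16211) = 0.69737.
True dip = arctan(0.69737) = 34.89°, dipping toward NE (azimuth ≈ 055°).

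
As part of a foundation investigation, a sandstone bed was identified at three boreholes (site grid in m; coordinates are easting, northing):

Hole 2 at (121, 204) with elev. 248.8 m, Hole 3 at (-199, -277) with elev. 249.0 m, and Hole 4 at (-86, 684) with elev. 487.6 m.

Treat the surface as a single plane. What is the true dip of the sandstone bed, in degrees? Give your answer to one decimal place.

28.6°

Two edge vectors: Hole 2→Hole 3 = (-320, -481, 0.2), Hole 2→Hole 4 = (-207, 480, 238.8).
Normal n = (Hole 2→Hole 3) × (Hole 2→Hole 4) = (-114958.8, 76374.6, -253167).
So ∂z/∂easting = −n_x/n_z = −0.45408 and ∂z/∂northing = −n_y/n_z = 0.30168.
Gradient magnitude |∇z| = √(a² + b²) = √(0.20619 + 0.09101) = 0.54516.
True dip = arctan(0.54516) = 28.6°, dipping toward ESE (azimuth ≈ 124°).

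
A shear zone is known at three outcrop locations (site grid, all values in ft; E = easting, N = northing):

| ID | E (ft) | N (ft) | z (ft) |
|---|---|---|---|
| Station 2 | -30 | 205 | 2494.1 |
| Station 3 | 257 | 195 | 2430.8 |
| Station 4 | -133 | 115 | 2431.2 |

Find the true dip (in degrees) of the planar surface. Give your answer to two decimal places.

Let the plane be z = a·E + b·N + c.
Station 3−Station 2: 287a − 10b = −63.3;  Station 4−Station 2: −103a − 90b = −62.9.
Solving gives a = −0.18868, b = 0.91483.
Gradient magnitude |∇z| = √(a² + b²) = √(0.03560 + 0.83690) = 0.93408.
True dip = arctan(0.93408) = 43.05°, dipping toward SSE (azimuth ≈ 168°).

43.05°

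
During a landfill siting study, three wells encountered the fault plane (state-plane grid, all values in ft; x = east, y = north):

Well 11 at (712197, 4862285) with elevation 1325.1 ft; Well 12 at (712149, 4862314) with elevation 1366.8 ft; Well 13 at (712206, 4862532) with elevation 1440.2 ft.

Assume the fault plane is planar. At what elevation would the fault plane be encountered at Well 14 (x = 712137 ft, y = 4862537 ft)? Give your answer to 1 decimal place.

1482.3 ft

Two edge vectors: Well 11→Well 12 = (-48, 29, 41.7), Well 11→Well 13 = (9, 247, 115.1).
Normal n = (Well 11→Well 12) × (Well 11→Well 13) = (-6962, 5900.1, -12117).
So ∂z/∂x = −n_x/n_z = −0.574564661 and ∂z/∂y = −n_y/n_z = 0.486927457.
Intercept c from Well 11: 1325.1 + 409203.23 − 2367580.07 = −1957051.74.
At (712137, 4862537): z = −409168.8 + 2367702.8 − 1957051.74 = 1482.3 ft.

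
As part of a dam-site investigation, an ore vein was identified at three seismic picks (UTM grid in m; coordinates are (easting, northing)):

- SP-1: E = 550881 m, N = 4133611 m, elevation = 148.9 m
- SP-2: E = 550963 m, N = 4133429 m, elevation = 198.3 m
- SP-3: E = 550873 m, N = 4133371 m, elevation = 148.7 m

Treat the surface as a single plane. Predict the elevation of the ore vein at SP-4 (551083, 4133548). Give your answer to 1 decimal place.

Two edge vectors: SP-1→SP-2 = (82, -182, 49.4), SP-1→SP-3 = (-8, -240, -0.2).
Normal n = (SP-1→SP-2) × (SP-1→SP-3) = (11892.4, -378.8, -21136).
So ∂z/∂E = −n_x/n_z = 0.562660863 and ∂z/∂N = −n_y/n_z = −0.017922029.
Intercept c from SP-1: 148.9 − 309959.18 + 74082.70 = −235727.58.
At (551083, 4133548): z = 310072.8 − 74081.6 − 235727.58 = 263.7 m.

263.7 m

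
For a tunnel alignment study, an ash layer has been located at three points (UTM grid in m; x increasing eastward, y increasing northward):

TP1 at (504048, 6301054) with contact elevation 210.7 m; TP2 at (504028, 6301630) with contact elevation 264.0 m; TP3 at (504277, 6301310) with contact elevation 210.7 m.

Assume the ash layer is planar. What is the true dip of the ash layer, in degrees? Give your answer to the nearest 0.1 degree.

Let the plane be z = a·x + b·y + c.
TP2−TP1: −20a + 576b = 53.3;  TP3−TP1: 229a + 256b = 0.
Solving gives a = −0.09958, b = 0.08908.
Gradient magnitude |∇z| = √(a² + b²) = √(0.00992 + 0.00793) = 0.13361.
True dip = arctan(0.13361) = 7.6°, dipping toward SE (azimuth ≈ 132°).

7.6°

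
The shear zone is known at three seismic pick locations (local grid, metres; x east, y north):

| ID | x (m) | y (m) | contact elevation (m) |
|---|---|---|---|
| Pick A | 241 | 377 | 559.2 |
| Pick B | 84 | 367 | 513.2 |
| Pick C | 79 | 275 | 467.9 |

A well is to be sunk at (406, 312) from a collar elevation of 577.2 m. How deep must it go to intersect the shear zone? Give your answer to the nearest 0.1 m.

Two edge vectors: Pick A→Pick B = (-157, -10, -46), Pick A→Pick C = (-162, -102, -91.3).
Normal n = (Pick A→Pick B) × (Pick A→Pick C) = (-3779, -6882.1, 14394).
So ∂z/∂x = −n_x/n_z = 0.26254 and ∂z/∂y = −n_y/n_z = 0.47812.
Intercept c from Pick A: 559.2 − 63.27 − 180.25 = 315.68.
At (406, 312): z_contact = 106.59 + 149.17 + 315.68 = 571.44 m.
Depth below ground = 577.2 − 571.44 = 5.8 m.

5.8 m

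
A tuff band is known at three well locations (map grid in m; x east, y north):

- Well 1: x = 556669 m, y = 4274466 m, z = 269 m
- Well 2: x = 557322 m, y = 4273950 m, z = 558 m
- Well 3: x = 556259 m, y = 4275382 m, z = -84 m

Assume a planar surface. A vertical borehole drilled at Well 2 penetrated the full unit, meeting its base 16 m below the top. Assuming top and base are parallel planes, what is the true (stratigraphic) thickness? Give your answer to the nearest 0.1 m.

15.1 m

Two edge vectors: Well 1→Well 2 = (653, -516, 289), Well 1→Well 3 = (-410, 916, -353).
Normal n = (Well 1→Well 2) × (Well 1→Well 3) = (-82576, 112019, 386588).
So ∂z/∂x = −n_x/n_z = 0.21360 and ∂z/∂y = −n_y/n_z = −0.28976.
|∇z| = √(a²+b²) = 0.35998, so dip δ = arctan(0.35998) = 19.80°.
True thickness = vertical thickness × cos δ = 16 × cos 19.80° = 15.1 m.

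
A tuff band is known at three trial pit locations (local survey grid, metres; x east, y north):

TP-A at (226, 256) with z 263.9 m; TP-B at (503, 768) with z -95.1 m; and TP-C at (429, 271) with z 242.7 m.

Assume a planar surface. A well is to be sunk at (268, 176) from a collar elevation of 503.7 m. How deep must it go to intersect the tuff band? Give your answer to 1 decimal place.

Two edge vectors: TP-A→TP-B = (277, 512, -359), TP-A→TP-C = (203, 15, -21.2).
Normal n = (TP-A→TP-B) × (TP-A→TP-C) = (-5469.4, -67004.6, -99781).
So ∂z/∂x = −n_x/n_z = −0.05481 and ∂z/∂y = −n_y/n_z = −0.67152.
Intercept c from TP-A: 263.9 + 12.39 + 171.91 = 448.20.
At (268, 176): z_contact = −14.69 − 118.19 + 448.20 = 315.32 m.
Depth below ground = 503.7 − 315.32 = 188.4 m.

188.4 m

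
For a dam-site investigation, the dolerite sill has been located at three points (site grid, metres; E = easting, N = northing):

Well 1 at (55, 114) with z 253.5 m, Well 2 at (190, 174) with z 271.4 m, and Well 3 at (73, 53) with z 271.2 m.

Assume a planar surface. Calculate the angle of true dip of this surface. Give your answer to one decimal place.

17.8°

Let the plane be z = a·E + b·N + c.
Well 2−Well 1: 135a + 60b = 17.9;  Well 3−Well 1: 18a − 61b = 17.7.
Solving gives a = 0.23123, b = −0.22193.
Gradient magnitude |∇z| = √(a² + b²) = √(0.05347 + 0.04925) = 0.32050.
True dip = arctan(0.32050) = 17.8°, dipping toward NW (azimuth ≈ 314°).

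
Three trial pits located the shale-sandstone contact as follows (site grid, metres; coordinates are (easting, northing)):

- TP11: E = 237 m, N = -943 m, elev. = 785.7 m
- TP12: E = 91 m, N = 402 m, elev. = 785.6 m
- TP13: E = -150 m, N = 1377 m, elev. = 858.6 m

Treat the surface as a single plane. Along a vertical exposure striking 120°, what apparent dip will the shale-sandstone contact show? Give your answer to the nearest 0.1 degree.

Two edge vectors: TP11→TP12 = (-146, 1345, -0.1), TP11→TP13 = (-387, 2320, 72.9).
Normal n = (TP11→TP12) × (TP11→TP13) = (98282.5, 10682.1, 181795).
So ∂z/∂E = −n_x/n_z = −0.54062 and ∂z/∂N = −n_y/n_z = −0.05876.
Unit vector along 120° is (sin 120°, cos 120°) = (0.8660, -0.5000).
Slope in that direction = a·(0.8660) + b·(-0.5000) = −0.43881.
Apparent dip = arctan|0.43881| = 23.7° (true dip is 28.5°, so apparent ≤ true as expected).

23.7°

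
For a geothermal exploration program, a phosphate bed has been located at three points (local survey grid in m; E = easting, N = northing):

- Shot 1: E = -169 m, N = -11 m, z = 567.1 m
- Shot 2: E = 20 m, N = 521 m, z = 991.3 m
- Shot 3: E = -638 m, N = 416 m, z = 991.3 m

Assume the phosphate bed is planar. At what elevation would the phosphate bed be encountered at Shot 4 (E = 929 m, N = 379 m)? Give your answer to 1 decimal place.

748.7 m

Two edge vectors: Shot 1→Shot 2 = (189, 532, 424.2), Shot 1→Shot 3 = (-469, 427, 424.2).
Normal n = (Shot 1→Shot 2) × (Shot 1→Shot 3) = (44541, -279123.6, 330211).
So ∂z/∂E = −n_x/n_z = −0.13489 and ∂z/∂N = −n_y/n_z = 0.84529.
Intercept c from Shot 1: 567.1 − 22.80 + 9.30 = 553.60.
At (929, 379): z = −125.3 + 320.4 + 553.60 = 748.7 m.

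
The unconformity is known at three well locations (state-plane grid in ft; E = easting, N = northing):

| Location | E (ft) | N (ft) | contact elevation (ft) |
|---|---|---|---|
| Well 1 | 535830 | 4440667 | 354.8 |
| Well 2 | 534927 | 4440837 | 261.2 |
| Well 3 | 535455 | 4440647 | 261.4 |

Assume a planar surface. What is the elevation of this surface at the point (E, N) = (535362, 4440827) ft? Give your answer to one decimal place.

349.6 ft

Two edge vectors: Well 1→Well 2 = (-903, 170, -93.6), Well 1→Well 3 = (-375, -20, -93.4).
Normal n = (Well 1→Well 2) × (Well 1→Well 3) = (-17750, -49240.2, 81810).
So ∂z/∂E = −n_x/n_z = 0.216966141 and ∂z/∂N = −n_y/n_z = 0.601884855.
Intercept c from Well 1: 354.8 − 116256.97 − 2672770.21 = −2788672.38.
At (535362, 4440827): z = 116155.4 + 2672866.5 − 2788672.38 = 349.6 ft.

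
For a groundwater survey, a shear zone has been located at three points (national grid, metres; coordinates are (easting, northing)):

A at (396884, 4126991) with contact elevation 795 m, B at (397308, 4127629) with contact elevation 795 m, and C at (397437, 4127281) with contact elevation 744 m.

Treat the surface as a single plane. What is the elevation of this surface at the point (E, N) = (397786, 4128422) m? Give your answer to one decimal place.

Two edge vectors: A→B = (424, 638, 0), A→C = (553, 290, -51).
Normal n = (A→B) × (A→C) = (-32538, 21624, -229854).
So ∂z/∂E = −n_x/n_z = −0.141559425 and ∂z/∂N = −n_y/n_z = 0.094077110.
Intercept c from A: 795 + 56182.67 − 388255.39 = −331277.71.
At (397786, 4128422): z = −56310.4 + 388390.0 − 331277.71 = 801.9 m.

801.9 m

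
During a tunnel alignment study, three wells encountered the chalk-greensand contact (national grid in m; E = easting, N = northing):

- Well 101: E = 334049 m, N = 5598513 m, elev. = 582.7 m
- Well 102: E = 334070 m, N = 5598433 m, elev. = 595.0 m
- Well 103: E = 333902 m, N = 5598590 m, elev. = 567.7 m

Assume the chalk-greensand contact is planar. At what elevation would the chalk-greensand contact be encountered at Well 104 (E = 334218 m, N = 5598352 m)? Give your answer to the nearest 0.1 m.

Let the plane be z = a·E + b·N + c.
Well 102−Well 101: 21a − 80b = 12.3;  Well 103−Well 101: −147a + 77b = −15.
Solving gives a = 0.024933452, b = −0.147204969.
Then c = 582.7 − a·334049 − b·5598513 = 816382.64.
At (334218, 5598352): z = 8333.2 − 824105.2 + 816382.64 = 610.6 m.

610.6 m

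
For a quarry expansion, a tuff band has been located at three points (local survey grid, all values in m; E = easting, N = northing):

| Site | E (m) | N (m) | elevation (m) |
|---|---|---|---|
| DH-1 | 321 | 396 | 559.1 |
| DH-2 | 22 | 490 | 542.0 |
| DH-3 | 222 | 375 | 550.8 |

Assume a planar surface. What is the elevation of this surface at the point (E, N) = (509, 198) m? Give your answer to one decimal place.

562.8 m

Two edge vectors: DH-1→DH-2 = (-299, 94, -17.1), DH-1→DH-3 = (-99, -21, -8.3).
Normal n = (DH-1→DH-2) × (DH-1→DH-3) = (-1139.3, -788.8, 15585).
So ∂z/∂E = −n_x/n_z = 0.07310 and ∂z/∂N = −n_y/n_z = 0.05061.
Intercept c from DH-1: 559.1 − 23.47 − 20.04 = 515.59.
At (509, 198): z = 37.2 + 10.0 + 515.59 = 562.8 m.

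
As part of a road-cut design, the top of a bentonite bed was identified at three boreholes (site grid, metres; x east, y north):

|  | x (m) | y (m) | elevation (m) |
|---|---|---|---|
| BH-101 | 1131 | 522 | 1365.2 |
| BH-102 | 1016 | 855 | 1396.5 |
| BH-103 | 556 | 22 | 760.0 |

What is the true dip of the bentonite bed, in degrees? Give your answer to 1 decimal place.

39.5°

Let the plane be z = a·x + b·y + c.
BH-102−BH-101: −115a + 333b = 31.3;  BH-103−BH-101: −575a − 500b = −605.2.
Solving gives a = 0.74659, b = 0.35182.
Gradient magnitude |∇z| = √(a² + b²) = √(0.55739 + 0.12378) = 0.82533.
True dip = arctan(0.82533) = 39.5°, dipping toward WSW (azimuth ≈ 245°).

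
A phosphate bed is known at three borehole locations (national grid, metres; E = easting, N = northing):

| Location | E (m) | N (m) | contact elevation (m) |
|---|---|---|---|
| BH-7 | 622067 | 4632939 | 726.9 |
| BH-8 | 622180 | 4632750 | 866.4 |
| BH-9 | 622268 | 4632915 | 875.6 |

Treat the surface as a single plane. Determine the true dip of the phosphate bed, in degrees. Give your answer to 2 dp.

37.62°

Let the plane be z = a·E + b·N + c.
BH-8−BH-7: 113a − 189b = 139.5;  BH-9−BH-7: 201a − 24b = 148.7.
Solving gives a = 0.70177, b = −0.31852.
Gradient magnitude |∇z| = √(a² + b²) = √(0.49248 + 0.10145) = 0.77067.
True dip = arctan(0.77067) = 37.62°, dipping toward WNW (azimuth ≈ 294°).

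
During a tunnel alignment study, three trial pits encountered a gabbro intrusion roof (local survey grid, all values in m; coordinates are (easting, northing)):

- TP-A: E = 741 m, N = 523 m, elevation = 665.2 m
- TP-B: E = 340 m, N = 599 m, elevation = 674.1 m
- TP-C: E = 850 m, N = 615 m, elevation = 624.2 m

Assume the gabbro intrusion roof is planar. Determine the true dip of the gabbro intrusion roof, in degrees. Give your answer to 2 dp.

Two edge vectors: TP-A→TP-B = (-401, 76, 8.9), TP-A→TP-C = (109, 92, -41).
Normal n = (TP-A→TP-B) × (TP-A→TP-C) = (-3934.8, -15470.9, -45176).
So ∂z/∂E = −n_x/n_z = −0.08710 and ∂z/∂N = −n_y/n_z = −0.34246.
Gradient magnitude |∇z| = √(a² + b²) = √(0.00759 + 0.11728) = 0.35336.
True dip = arctan(0.35336) = 19.46°, dipping toward NNE (azimuth ≈ 014°).

19.46°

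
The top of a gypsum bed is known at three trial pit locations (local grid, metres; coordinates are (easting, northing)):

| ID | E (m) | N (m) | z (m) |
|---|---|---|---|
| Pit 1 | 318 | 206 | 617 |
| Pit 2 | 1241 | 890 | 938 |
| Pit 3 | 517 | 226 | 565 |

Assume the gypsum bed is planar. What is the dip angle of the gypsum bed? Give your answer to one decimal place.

Two edge vectors: Pit 1→Pit 2 = (923, 684, 321), Pit 1→Pit 3 = (199, 20, -52).
Normal n = (Pit 1→Pit 2) × (Pit 1→Pit 3) = (-41988, 111875, -117656).
So ∂z/∂E = −n_x/n_z = −0.35687 and ∂z/∂N = −n_y/n_z = 0.95087.
Gradient magnitude |∇z| = √(a² + b²) = √(0.12736 + 0.90414) = 1.01563.
True dip = arctan(1.01563) = 45.4°, dipping toward SSE (azimuth ≈ 159°).

45.4°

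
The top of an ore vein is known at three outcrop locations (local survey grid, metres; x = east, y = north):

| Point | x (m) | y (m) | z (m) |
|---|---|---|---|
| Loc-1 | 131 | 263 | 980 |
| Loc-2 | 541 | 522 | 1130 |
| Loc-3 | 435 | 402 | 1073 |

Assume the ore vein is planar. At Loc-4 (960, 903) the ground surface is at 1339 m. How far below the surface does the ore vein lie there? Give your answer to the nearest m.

Two edge vectors: Loc-1→Loc-2 = (410, 259, 150), Loc-1→Loc-3 = (304, 139, 93).
Normal n = (Loc-1→Loc-2) × (Loc-1→Loc-3) = (3237, 7470, -21746).
So ∂z/∂x = −n_x/n_z = 0.14885 and ∂z/∂y = −n_y/n_z = 0.34351.
Intercept c from Loc-1: 980 − 19.50 − 90.34 = 870.16.
At (960, 903): z_contact = 142.9 + 310.2 + 870.16 = 1323.2 m.
Depth below ground = 1339 − 1323.2 = 16 m.

16 m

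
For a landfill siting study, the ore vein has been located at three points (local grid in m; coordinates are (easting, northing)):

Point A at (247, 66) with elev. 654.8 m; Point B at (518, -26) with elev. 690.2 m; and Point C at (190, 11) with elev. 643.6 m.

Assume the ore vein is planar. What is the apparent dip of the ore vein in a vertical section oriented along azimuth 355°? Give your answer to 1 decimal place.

2.1°

Two edge vectors: Point A→Point B = (271, -92, 35.4), Point A→Point C = (-57, -55, -11.2).
Normal n = (Point A→Point B) × (Point A→Point C) = (2977.4, 1017.4, -20149).
So ∂z/∂E = −n_x/n_z = 0.14777 and ∂z/∂N = −n_y/n_z = 0.05049.
Unit vector along 355° is (sin 355°, cos 355°) = (-0.0872, 0.9962).
Slope in that direction = a·(-0.0872) + b·(0.9962) = 0.03742.
Apparent dip = arctan|0.03742| = 2.1° (true dip is 8.9°, so apparent ≤ true as expected).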